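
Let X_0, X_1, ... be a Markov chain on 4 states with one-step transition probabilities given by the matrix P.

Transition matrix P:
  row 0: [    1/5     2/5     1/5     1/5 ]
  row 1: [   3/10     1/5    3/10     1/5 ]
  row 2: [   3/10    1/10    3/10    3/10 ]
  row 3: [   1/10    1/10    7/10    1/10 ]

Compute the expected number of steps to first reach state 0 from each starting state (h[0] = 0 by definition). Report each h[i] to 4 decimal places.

First-step conditioning: h[0] = 0; for i ≠ 0, h[i] = 1 + Σ_k P[i][k]·h[k].
  h[1] = 1 + 1/5·h[1] + 3/10·h[2] + 1/5·h[3]
  h[2] = 1 + 1/10·h[1] + 3/10·h[2] + 3/10·h[3]
  h[3] = 1 + 1/10·h[1] + 7/10·h[2] + 1/10·h[3]
Solving the 3×3 linear system over states ≠ 0 gives exactly h = [0, 265/68, 135/34, 315/68] (h[0] = 0 is the target).

h = [0.0000, 3.8971, 3.9706, 4.6324]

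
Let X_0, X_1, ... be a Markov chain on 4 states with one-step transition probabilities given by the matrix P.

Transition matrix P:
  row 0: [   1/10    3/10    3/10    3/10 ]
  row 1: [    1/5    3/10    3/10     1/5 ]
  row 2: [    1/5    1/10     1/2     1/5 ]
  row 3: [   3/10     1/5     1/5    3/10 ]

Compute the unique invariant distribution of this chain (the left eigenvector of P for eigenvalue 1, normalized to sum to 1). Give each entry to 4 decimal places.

Balance equations π_j = Σ_i π_i·P[i][j]:
  π_0 = 1/10·π_0 + 1/5·π_1 + 1/5·π_2 + 3/10·π_3
  π_1 = 3/10·π_0 + 3/10·π_1 + 1/10·π_2 + 1/5·π_3
  π_2 = 3/10·π_0 + 3/10·π_1 + 1/2·π_2 + 1/5·π_3
  normalize: π_0 + π_1 + π_2 + π_3 = 1
Solving the linear system gives exactly π = [10/49, 81/392, 135/392, 12/49].

π = [0.2041, 0.2066, 0.3444, 0.2449]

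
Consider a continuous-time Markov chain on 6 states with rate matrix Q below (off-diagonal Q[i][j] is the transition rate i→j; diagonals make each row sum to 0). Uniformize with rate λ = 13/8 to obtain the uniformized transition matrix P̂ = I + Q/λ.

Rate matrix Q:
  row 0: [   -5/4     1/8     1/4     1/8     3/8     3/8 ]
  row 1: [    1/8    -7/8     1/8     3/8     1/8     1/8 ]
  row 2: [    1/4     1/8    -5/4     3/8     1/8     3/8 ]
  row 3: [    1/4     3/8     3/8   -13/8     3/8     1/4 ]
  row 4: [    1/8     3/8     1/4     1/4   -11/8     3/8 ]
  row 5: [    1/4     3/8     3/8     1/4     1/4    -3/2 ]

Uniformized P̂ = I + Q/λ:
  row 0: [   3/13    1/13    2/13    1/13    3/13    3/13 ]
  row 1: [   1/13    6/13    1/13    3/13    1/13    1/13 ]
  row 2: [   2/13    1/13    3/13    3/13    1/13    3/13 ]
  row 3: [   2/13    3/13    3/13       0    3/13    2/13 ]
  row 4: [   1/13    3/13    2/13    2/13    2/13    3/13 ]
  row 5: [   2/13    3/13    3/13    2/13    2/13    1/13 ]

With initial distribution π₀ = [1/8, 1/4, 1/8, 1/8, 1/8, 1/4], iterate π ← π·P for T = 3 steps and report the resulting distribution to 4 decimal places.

π = [0.1346, 0.2395, 0.1723, 0.1518, 0.1442, 0.1576]

t=0: π = [0.1250, 0.2500, 0.1250, 0.1250, 0.1250, 0.2500]
t=1: π = [0.1346, 0.2500, 0.1731, 0.1538, 0.1442, 0.1442]
t=2: π = [0.1339, 0.2411, 0.1709, 0.1524, 0.1435, 0.1583]
t=3: π = [0.1346, 0.2395, 0.1723, 0.1518, 0.1442, 0.1576]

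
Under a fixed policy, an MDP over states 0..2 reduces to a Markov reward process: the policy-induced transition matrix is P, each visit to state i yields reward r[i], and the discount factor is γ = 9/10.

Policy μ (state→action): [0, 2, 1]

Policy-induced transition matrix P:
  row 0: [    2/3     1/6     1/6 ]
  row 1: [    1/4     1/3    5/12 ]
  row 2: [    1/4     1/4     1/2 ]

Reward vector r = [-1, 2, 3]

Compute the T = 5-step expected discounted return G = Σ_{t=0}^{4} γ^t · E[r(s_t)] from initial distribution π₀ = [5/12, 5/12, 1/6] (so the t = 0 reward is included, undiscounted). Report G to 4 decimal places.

G = 4.1842

t=0: π = [0.4167, 0.4167, 0.1667], E[r] = 0.9167, γ^t·E[r] = 0.916667, running G = 0.916667
t=1: π = [0.4236, 0.2500, 0.3264], E[r] = 1.0556, γ^t·E[r] = 0.950000, running G = 1.866667
t=2: π = [0.4265, 0.2355, 0.3380], E[r] = 1.0584, γ^t·E[r] = 0.857344, running G = 2.724010
t=3: π = [0.4277, 0.2341, 0.3382], E[r] = 1.0551, γ^t·E[r] = 0.769148, running G = 3.493159
t=4: π = [0.4282, 0.2339, 0.3379], E[r] = 1.0533, γ^t·E[r] = 0.691060, running G = 4.184219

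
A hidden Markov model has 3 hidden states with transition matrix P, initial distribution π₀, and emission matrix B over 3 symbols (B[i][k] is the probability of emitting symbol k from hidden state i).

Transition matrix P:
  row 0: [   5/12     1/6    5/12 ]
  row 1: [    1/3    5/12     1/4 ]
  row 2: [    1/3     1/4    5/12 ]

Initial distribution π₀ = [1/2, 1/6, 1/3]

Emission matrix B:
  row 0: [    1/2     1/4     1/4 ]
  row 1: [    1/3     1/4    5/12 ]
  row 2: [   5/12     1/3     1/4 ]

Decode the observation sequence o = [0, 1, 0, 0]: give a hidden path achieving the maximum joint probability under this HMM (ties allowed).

path = [0, 2, 0, 0]

t=0: δ = [2.500e-01, 5.556e-02, 1.389e-01]  (obs o_0=0)
t=1: δ = [2.604e-02, 1.042e-02, 3.472e-02]  ψ = [0, 0, 0]  (obs o_1=1)
t=2: δ = [5.787e-03, 2.894e-03, 6.028e-03]  ψ = [2, 2, 2]  (obs o_2=0)
t=3: δ = [1.206e-03, 5.023e-04, 1.047e-03]  ψ = [0, 2, 2]  (obs o_3=0)
backtrack: best end state = 0; path = [0, 2, 0, 0]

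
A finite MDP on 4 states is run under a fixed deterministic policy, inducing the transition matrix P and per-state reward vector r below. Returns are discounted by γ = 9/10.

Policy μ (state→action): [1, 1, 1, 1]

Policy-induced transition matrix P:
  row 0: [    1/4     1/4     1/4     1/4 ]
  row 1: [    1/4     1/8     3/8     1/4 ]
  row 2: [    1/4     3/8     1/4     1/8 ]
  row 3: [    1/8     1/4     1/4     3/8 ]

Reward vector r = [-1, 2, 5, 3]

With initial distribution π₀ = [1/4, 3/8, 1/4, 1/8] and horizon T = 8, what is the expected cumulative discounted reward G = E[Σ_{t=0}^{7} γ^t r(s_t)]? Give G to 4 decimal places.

G = 13.5253

t=0: π = [0.2500, 0.3750, 0.2500, 0.1250], E[r] = 2.1250, γ^t·E[r] = 2.125000, running G = 2.125000
t=1: π = [0.2344, 0.2344, 0.2969, 0.2344], E[r] = 2.4219, γ^t·E[r] = 2.179688, running G = 4.304688
t=2: π = [0.2207, 0.2578, 0.2793, 0.2422], E[r] = 2.4180, γ^t·E[r] = 1.958555, running G = 6.263242
t=3: π = [0.2197, 0.2527, 0.2822, 0.2454], E[r] = 2.4329, γ^t·E[r] = 1.773556, running G = 8.036798
t=4: π = [0.2193, 0.2537, 0.2816, 0.2454], E[r] = 2.4322, γ^t·E[r] = 1.595740, running G = 9.632538
t=5: π = [0.2193, 0.2535, 0.2817, 0.2455], E[r] = 2.4326, γ^t·E[r] = 1.436445, running G = 11.068983
t=6: π = [0.2193, 0.2535, 0.2817, 0.2455], E[r] = 2.4326, γ^t·E[r] = 1.292774, running G = 12.361757
t=7: π = [0.2193, 0.2535, 0.2817, 0.2455], E[r] = 2.4326, γ^t·E[r] = 1.163504, running G = 13.525260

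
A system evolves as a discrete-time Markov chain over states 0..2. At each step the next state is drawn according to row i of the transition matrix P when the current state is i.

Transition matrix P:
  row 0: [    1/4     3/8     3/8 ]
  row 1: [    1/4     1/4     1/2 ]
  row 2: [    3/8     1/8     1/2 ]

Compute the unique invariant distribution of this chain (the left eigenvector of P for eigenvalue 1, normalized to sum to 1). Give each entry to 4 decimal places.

Balance equations π_j = Σ_i π_i·P[i][j]:
  π_0 = 1/4·π_0 + 1/4·π_1 + 3/8·π_2
  π_1 = 3/8·π_0 + 1/4·π_1 + 1/8·π_2
  normalize: π_0 + π_1 + π_2 = 1
Solving the linear system gives exactly π = [4/13, 3/13, 6/13].

π = [0.3077, 0.2308, 0.4615]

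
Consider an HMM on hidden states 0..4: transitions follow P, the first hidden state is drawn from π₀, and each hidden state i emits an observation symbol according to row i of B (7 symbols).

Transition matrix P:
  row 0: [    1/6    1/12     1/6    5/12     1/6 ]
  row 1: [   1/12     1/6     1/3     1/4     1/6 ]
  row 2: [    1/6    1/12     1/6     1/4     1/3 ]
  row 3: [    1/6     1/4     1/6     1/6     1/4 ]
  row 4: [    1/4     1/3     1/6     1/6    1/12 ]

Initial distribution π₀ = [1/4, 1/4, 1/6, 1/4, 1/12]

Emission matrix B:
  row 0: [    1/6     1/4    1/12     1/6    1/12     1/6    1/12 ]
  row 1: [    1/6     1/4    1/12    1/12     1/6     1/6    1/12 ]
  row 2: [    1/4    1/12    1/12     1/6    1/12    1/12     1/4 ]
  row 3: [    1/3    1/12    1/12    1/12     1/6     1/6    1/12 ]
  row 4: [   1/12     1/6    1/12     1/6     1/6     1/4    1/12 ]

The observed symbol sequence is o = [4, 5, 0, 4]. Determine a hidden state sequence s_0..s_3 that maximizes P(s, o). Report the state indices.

path = [3, 1, 2, 4]

t=0: δ = [2.083e-02, 4.167e-02, 1.389e-02, 4.167e-02, 1.389e-02]  (obs o_0=4)
t=1: δ = [1.157e-03, 1.736e-03, 1.157e-03, 1.736e-03, 2.604e-03]  ψ = [3, 3, 1, 1, 3]  (obs o_1=5)
t=2: δ = [1.085e-04, 1.447e-04, 1.447e-04, 1.608e-04, 3.617e-05]  ψ = [4, 4, 1, 0, 3]  (obs o_2=0)
t=3: δ = [2.233e-06, 6.698e-06, 4.019e-06, 7.535e-06, 8.038e-06]  ψ = [3, 3, 1, 0, 2]  (obs o_3=4)
backtrack: best end state = 4; path = [3, 1, 2, 4]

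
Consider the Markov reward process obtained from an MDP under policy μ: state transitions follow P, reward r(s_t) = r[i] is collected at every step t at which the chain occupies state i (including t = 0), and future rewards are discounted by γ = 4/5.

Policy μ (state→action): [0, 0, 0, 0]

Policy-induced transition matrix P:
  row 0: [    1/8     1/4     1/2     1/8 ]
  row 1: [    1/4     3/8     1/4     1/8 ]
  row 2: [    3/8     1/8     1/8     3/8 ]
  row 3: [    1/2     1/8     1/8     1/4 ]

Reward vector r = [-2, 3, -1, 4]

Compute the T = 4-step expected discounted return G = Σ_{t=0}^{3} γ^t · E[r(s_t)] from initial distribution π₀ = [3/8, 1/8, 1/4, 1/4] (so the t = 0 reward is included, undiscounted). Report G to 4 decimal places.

t=0: π = [0.3750, 0.1250, 0.2500, 0.2500], E[r] = 0.3750, γ^t·E[r] = 0.375000, running G = 0.375000
t=1: π = [0.2969, 0.2031, 0.2813, 0.2188], E[r] = 0.6094, γ^t·E[r] = 0.487500, running G = 0.862500
t=2: π = [0.3027, 0.2129, 0.2617, 0.2227], E[r] = 0.6621, γ^t·E[r] = 0.423750, running G = 1.286250
t=3: π = [0.3005, 0.2161, 0.2651, 0.2183], E[r] = 0.6550, γ^t·E[r] = 0.335375, running G = 1.621625

G = 1.6216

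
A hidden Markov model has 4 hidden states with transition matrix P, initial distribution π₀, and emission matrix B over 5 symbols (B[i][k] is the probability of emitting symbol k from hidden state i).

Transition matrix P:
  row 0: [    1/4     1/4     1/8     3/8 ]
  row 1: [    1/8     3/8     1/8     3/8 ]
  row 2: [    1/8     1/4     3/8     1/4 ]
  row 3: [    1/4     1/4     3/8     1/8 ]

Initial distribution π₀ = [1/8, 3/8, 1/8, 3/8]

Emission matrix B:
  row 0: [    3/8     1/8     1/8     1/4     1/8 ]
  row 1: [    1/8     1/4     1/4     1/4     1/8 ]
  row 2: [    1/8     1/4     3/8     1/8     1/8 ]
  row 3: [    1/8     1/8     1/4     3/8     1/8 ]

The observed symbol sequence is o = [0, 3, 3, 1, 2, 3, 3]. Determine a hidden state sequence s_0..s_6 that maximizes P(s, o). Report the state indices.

t=0: δ = [4.688e-02, 4.688e-02, 1.562e-02, 4.688e-02]  (obs o_0=0)
t=1: δ = [2.930e-03, 4.395e-03, 2.197e-03, 6.592e-03]  ψ = [0, 1, 3, 0]  (obs o_1=3)
t=2: δ = [4.120e-04, 4.120e-04, 3.090e-04, 6.180e-04]  ψ = [3, 1, 3, 1]  (obs o_2=3)
t=3: δ = [1.931e-05, 3.862e-05, 5.794e-05, 1.931e-05]  ψ = [3, 1, 3, 0]  (obs o_3=1)
t=4: δ = [9.052e-07, 3.621e-06, 8.147e-06, 3.621e-06]  ψ = [2, 1, 2, 1]  (obs o_4=2)
t=5: δ = [2.546e-07, 5.092e-07, 3.819e-07, 7.638e-07]  ψ = [2, 2, 2, 2]  (obs o_5=3)
t=6: δ = [4.774e-08, 4.774e-08, 3.580e-08, 7.161e-08]  ψ = [3, 1, 3, 1]  (obs o_6=3)
backtrack: best end state = 3; path = [1, 1, 3, 2, 2, 1, 3]

path = [1, 1, 3, 2, 2, 1, 3]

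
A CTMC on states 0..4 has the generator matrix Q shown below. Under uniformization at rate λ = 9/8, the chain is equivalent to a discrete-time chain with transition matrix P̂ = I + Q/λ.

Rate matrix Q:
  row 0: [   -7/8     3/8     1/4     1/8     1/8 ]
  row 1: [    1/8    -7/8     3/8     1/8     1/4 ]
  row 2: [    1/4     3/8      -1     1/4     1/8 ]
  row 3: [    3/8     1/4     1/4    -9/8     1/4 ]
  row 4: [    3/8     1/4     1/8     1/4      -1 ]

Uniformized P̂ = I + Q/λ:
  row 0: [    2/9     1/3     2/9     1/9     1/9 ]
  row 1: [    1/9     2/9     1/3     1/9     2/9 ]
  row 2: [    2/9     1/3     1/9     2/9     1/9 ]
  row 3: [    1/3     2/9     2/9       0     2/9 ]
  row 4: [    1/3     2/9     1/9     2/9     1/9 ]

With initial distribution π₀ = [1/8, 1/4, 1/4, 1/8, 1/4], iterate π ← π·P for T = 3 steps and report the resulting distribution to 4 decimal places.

π = [0.2245, 0.2711, 0.2111, 0.1375, 0.1559]

t=0: π = [0.1250, 0.2500, 0.2500, 0.1250, 0.2500]
t=1: π = [0.2361, 0.2639, 0.1944, 0.1528, 0.1528]
t=2: π = [0.2269, 0.2701, 0.2130, 0.1327, 0.1574]
t=3: π = [0.2245, 0.2711, 0.2111, 0.1375, 0.1559]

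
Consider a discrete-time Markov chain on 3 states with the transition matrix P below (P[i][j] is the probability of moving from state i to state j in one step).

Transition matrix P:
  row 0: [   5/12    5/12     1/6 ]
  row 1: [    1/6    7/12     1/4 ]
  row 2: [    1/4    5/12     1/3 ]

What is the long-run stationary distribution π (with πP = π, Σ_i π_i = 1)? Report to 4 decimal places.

π = [0.2500, 0.5000, 0.2500]

Balance equations π_j = Σ_i π_i·P[i][j]:
  π_0 = 5/12·π_0 + 1/6·π_1 + 1/4·π_2
  π_1 = 5/12·π_0 + 7/12·π_1 + 5/12·π_2
  normalize: π_0 + π_1 + π_2 = 1
Solving the linear system gives exactly π = [1/4, 1/2, 1/4].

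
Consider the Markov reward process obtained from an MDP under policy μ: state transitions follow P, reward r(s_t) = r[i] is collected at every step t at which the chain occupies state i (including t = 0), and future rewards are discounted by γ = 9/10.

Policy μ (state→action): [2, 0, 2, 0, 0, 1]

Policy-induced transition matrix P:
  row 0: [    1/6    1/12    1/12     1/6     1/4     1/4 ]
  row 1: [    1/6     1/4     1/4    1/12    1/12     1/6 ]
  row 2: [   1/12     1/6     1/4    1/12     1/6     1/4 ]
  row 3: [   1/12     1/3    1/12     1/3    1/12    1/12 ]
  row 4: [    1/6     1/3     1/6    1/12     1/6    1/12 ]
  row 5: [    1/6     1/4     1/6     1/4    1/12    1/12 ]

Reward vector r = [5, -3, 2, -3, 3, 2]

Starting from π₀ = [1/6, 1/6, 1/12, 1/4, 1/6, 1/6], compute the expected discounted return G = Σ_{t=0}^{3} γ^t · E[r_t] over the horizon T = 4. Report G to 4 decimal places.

G = 1.7306

t=0: π = [0.1667, 0.1667, 0.0833, 0.2500, 0.1667, 0.1667], E[r] = 0.5833, γ^t·E[r] = 0.583333, running G = 0.583333
t=1: π = [0.1389, 0.2500, 0.1528, 0.1875, 0.1319, 0.1389], E[r] = 0.3611, γ^t·E[r] = 0.325000, running G = 0.908333
t=2: π = [0.1383, 0.2407, 0.1730, 0.1649, 0.1302, 0.1528], E[r] = 0.5168, γ^t·E[r] = 0.418594, running G = 1.326927
t=3: π = [0.1385, 0.2371, 0.1759, 0.1616, 0.1317, 0.1553], E[r] = 0.5538, γ^t·E[r] = 0.403699, running G = 1.730626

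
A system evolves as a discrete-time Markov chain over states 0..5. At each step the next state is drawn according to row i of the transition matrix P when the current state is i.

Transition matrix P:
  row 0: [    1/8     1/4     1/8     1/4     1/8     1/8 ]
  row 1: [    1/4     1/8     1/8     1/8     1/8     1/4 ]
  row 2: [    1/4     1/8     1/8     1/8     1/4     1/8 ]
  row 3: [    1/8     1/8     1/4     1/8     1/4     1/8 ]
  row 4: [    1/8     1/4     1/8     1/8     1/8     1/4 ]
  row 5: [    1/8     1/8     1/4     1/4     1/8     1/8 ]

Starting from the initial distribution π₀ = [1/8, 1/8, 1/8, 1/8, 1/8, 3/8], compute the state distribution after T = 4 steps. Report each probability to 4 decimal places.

π = [0.1667, 0.1666, 0.1667, 0.1667, 0.1666, 0.1667]

t=0: π = [0.1250, 0.1250, 0.1250, 0.1250, 0.1250, 0.3750]
t=1: π = [0.1563, 0.1563, 0.1875, 0.1875, 0.1563, 0.1563]
t=2: π = [0.1680, 0.1641, 0.1680, 0.1641, 0.1719, 0.1641]
t=3: π = [0.1665, 0.1675, 0.1660, 0.1665, 0.1665, 0.1670]
t=4: π = [0.1667, 0.1666, 0.1667, 0.1667, 0.1666, 0.1667]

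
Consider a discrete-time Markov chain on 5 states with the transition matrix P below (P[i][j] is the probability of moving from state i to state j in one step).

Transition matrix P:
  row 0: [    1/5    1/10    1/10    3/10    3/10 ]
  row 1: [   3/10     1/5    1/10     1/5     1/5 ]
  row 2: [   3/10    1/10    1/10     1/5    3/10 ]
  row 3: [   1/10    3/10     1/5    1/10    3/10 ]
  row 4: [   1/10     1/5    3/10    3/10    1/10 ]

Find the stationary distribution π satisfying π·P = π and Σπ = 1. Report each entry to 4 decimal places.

π = [0.1900, 0.1861, 0.1689, 0.2204, 0.2345]

Balance equations π_j = Σ_i π_i·P[i][j]:
  π_0 = 1/5·π_0 + 3/10·π_1 + 3/10·π_2 + 1/10·π_3 + 1/10·π_4
  π_1 = 1/10·π_0 + 1/5·π_1 + 1/10·π_2 + 3/10·π_3 + 1/5·π_4
  π_2 = 1/10·π_0 + 1/10·π_1 + 1/10·π_2 + 1/5·π_3 + 3/10·π_4
  π_3 = 3/10·π_0 + 1/5·π_1 + 1/5·π_2 + 1/10·π_3 + 3/10·π_4
  normalize: π_0 + π_1 + π_2 + π_3 + π_4 = 1
Solving the linear system gives exactly π = [2551/13425, 833/4475, 756/4475, 2959/13425, 3148/13425].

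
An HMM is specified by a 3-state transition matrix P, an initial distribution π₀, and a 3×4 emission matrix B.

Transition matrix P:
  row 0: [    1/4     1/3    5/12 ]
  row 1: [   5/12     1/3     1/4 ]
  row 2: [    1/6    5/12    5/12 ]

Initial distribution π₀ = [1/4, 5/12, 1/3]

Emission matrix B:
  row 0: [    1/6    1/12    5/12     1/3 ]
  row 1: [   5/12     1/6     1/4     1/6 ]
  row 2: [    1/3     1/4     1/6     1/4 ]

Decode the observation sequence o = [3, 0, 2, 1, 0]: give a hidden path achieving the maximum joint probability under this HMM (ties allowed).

t=0: δ = [8.333e-02, 6.944e-02, 8.333e-02]  (obs o_0=3)
t=1: δ = [4.823e-03, 1.447e-02, 1.157e-02]  ψ = [1, 2, 0]  (obs o_1=0)
t=2: δ = [2.512e-03, 1.206e-03, 8.038e-04]  ψ = [1, 1, 2]  (obs o_2=2)
t=3: δ = [5.233e-05, 1.395e-04, 2.616e-04]  ψ = [0, 0, 0]  (obs o_3=1)
t=4: δ = [9.690e-06, 4.542e-05, 3.634e-05]  ψ = [1, 2, 2]  (obs o_4=0)
backtrack: best end state = 1; path = [2, 1, 0, 2, 1]

path = [2, 1, 0, 2, 1]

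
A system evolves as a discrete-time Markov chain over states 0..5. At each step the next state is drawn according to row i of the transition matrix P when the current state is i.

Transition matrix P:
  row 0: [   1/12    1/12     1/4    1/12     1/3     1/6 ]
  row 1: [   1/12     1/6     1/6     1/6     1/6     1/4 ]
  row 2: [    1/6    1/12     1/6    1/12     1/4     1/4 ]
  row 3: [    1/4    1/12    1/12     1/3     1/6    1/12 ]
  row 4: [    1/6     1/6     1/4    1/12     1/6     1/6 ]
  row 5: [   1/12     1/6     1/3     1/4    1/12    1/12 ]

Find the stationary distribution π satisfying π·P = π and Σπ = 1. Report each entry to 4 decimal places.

π = [0.1439, 0.1237, 0.2092, 0.1620, 0.1942, 0.1670]

Balance equations π_j = Σ_i π_i·P[i][j]:
  π_0 = 1/12·π_0 + 1/12·π_1 + 1/6·π_2 + 1/4·π_3 + 1/6·π_4 + 1/12·π_5
  π_1 = 1/12·π_0 + 1/6·π_1 + 1/12·π_2 + 1/12·π_3 + 1/6·π_4 + 1/6·π_5
  π_2 = 1/4·π_0 + 1/6·π_1 + 1/6·π_2 + 1/12·π_3 + 1/4·π_4 + 1/3·π_5
  π_3 = 1/12·π_0 + 1/6·π_1 + 1/12·π_2 + 1/3·π_3 + 1/12·π_4 + 1/4·π_5
  π_4 = 1/3·π_0 + 1/6·π_1 + 1/4·π_2 + 1/6·π_3 + 1/6·π_4 + 1/12·π_5
  normalize: π_0 + π_1 + π_2 + π_3 + π_4 + π_5 = 1
Solving the linear system gives exactly π = [34513/239772, 4945/39962, 50155/239772, 9709/59943, 15519/79924, 13347/79924].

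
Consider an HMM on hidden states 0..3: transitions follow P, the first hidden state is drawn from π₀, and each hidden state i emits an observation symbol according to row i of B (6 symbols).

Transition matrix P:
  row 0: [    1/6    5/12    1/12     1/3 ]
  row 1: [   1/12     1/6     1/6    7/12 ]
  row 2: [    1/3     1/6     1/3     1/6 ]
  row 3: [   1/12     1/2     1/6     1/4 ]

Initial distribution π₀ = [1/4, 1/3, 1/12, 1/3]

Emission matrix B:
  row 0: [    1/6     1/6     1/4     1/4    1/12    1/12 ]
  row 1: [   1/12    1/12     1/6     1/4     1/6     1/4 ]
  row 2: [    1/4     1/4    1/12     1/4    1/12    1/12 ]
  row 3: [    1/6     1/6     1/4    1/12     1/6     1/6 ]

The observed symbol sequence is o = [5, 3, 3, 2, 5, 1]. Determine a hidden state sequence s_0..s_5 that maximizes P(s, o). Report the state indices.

t=0: δ = [2.083e-02, 8.333e-02, 6.944e-03, 5.556e-02]  (obs o_0=5)
t=1: δ = [1.736e-03, 6.944e-03, 3.472e-03, 4.051e-03]  ψ = [1, 3, 1, 1]  (obs o_1=3)
t=2: δ = [2.894e-04, 5.064e-04, 2.894e-04, 3.376e-04]  ψ = [2, 3, 1, 1]  (obs o_2=3)
t=3: δ = [2.411e-05, 2.813e-05, 8.038e-06, 7.385e-05]  ψ = [2, 3, 2, 1]  (obs o_3=2)
t=4: δ = [5.128e-07, 9.231e-06, 1.026e-06, 3.077e-06]  ψ = [3, 3, 3, 3]  (obs o_4=5)
t=5: δ = [1.282e-07, 1.282e-07, 3.846e-07, 8.974e-07]  ψ = [1, 1, 1, 1]  (obs o_5=1)
backtrack: best end state = 3; path = [1, 3, 1, 3, 1, 3]

path = [1, 3, 1, 3, 1, 3]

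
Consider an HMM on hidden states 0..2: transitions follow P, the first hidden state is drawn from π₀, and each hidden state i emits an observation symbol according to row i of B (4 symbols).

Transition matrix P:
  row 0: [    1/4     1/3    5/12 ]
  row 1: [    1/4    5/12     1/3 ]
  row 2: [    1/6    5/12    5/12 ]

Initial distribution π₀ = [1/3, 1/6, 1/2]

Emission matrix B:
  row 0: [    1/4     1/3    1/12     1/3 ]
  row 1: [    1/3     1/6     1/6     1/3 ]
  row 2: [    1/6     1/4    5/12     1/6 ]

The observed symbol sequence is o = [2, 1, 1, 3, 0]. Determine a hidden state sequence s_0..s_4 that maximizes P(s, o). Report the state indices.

t=0: δ = [2.778e-02, 2.778e-02, 2.083e-01]  (obs o_0=2)
t=1: δ = [1.157e-02, 1.447e-02, 2.170e-02]  ψ = [2, 2, 2]  (obs o_1=1)
t=2: δ = [1.206e-03, 1.507e-03, 2.261e-03]  ψ = [1, 2, 2]  (obs o_2=1)
t=3: δ = [1.256e-04, 3.140e-04, 1.570e-04]  ψ = [1, 2, 2]  (obs o_3=3)
t=4: δ = [1.962e-05, 4.361e-05, 1.744e-05]  ψ = [1, 1, 1]  (obs o_4=0)
backtrack: best end state = 1; path = [2, 2, 2, 1, 1]

path = [2, 2, 2, 1, 1]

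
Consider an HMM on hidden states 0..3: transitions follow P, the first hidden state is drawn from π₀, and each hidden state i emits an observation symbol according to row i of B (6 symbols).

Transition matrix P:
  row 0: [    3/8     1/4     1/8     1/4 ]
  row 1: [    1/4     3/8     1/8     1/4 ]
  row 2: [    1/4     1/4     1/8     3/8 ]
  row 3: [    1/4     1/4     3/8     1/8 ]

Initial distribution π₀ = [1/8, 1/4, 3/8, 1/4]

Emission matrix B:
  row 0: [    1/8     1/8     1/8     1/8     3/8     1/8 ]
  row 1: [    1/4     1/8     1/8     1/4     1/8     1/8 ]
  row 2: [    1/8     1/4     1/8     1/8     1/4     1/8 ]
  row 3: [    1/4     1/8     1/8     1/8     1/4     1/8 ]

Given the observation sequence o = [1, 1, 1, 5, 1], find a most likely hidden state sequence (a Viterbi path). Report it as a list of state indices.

path = [2, 3, 2, 3, 2]

t=0: δ = [1.562e-02, 3.125e-02, 9.375e-02, 3.125e-02]  (obs o_0=1)
t=1: δ = [2.930e-03, 2.930e-03, 2.930e-03, 4.395e-03]  ψ = [2, 2, 2, 2]  (obs o_1=1)
t=2: δ = [1.373e-04, 1.373e-04, 4.120e-04, 1.373e-04]  ψ = [0, 1, 3, 2]  (obs o_2=1)
t=3: δ = [1.287e-05, 1.287e-05, 6.437e-06, 1.931e-05]  ψ = [2, 2, 2, 2]  (obs o_3=5)
t=4: δ = [6.035e-07, 6.035e-07, 1.810e-06, 4.023e-07]  ψ = [0, 1, 3, 0]  (obs o_4=1)
backtrack: best end state = 2; path = [2, 3, 2, 3, 2]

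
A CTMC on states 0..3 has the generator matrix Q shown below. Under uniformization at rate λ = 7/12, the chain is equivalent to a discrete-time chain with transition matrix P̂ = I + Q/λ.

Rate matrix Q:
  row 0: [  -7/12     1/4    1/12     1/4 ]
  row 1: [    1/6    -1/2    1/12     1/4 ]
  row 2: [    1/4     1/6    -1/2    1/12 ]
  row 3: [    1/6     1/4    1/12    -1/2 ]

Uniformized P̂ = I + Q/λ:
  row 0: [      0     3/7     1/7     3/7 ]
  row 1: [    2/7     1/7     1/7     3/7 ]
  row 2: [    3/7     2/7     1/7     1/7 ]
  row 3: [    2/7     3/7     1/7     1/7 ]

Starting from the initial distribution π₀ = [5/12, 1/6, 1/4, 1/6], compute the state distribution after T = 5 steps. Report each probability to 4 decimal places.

t=0: π = [0.4167, 0.1667, 0.2500, 0.1667]
t=1: π = [0.2024, 0.3452, 0.1429, 0.3095]
t=2: π = [0.2483, 0.3095, 0.1429, 0.2993]
t=3: π = [0.2352, 0.3197, 0.1429, 0.3022]
t=4: π = [0.2389, 0.3168, 0.1429, 0.3014]
t=5: π = [0.2379, 0.3176, 0.1429, 0.3016]

π = [0.2379, 0.3176, 0.1429, 0.3016]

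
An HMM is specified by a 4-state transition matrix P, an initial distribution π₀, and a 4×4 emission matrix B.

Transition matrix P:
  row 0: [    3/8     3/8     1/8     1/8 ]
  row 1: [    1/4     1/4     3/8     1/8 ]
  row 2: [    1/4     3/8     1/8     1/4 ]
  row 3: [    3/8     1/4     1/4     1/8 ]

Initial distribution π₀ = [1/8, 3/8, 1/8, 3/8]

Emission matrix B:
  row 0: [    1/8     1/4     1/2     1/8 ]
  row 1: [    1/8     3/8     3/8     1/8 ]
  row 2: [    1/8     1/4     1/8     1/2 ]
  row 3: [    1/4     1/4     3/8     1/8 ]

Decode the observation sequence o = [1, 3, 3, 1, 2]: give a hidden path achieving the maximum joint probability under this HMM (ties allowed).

path = [1, 2, 2, 1, 0]

t=0: δ = [3.125e-02, 1.406e-01, 3.125e-02, 9.375e-02]  (obs o_0=1)
t=1: δ = [4.395e-03, 4.395e-03, 2.637e-02, 2.197e-03]  ψ = [1, 1, 1, 1]  (obs o_1=3)
t=2: δ = [8.240e-04, 1.236e-03, 1.648e-03, 8.240e-04]  ψ = [2, 2, 2, 2]  (obs o_2=3)
t=3: δ = [1.030e-04, 2.317e-04, 1.159e-04, 1.030e-04]  ψ = [2, 2, 1, 2]  (obs o_3=1)
t=4: δ = [2.897e-05, 2.173e-05, 1.086e-05, 1.086e-05]  ψ = [1, 1, 1, 1]  (obs o_4=2)
backtrack: best end state = 0; path = [1, 2, 2, 1, 0]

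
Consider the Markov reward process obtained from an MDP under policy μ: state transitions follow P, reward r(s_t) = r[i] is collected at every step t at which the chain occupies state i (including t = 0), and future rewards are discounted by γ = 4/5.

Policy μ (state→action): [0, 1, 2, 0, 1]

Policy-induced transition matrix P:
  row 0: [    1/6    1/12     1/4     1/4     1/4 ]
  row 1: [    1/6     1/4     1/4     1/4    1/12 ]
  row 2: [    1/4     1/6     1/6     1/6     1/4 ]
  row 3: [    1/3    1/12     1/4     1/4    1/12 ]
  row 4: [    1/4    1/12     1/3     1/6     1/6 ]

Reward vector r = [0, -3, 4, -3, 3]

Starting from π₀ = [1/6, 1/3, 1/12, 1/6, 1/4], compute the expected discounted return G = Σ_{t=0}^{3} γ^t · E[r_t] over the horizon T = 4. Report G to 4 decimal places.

t=0: π = [0.1667, 0.3333, 0.0833, 0.1667, 0.2500], E[r] = -0.4167, γ^t·E[r] = -0.416667, running G = -0.416667
t=1: π = [0.2222, 0.1458, 0.2639, 0.2222, 0.1458], E[r] = 0.3889, γ^t·E[r] = 0.311111, running G = -0.105556
t=2: π = [0.2378, 0.1296, 0.2402, 0.2159, 0.1765], E[r] = 0.4537, γ^t·E[r] = 0.290370, running G = 0.184815
t=3: π = [0.2374, 0.1250, 0.2447, 0.2153, 0.1777], E[r] = 0.4912, γ^t·E[r] = 0.251506, running G = 0.436321

G = 0.4363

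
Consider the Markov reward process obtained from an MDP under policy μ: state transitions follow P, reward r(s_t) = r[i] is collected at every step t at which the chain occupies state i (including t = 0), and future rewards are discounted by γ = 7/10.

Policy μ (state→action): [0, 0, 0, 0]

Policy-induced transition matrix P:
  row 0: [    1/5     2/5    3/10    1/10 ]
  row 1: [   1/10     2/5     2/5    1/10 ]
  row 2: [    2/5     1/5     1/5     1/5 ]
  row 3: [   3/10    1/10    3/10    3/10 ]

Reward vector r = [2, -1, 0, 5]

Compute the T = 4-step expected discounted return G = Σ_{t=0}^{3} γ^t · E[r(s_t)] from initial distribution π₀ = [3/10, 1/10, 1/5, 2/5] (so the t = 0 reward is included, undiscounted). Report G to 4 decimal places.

t=0: π = [0.3000, 0.1000, 0.2000, 0.4000], E[r] = 2.5000, γ^t·E[r] = 2.500000, running G = 2.500000
t=1: π = [0.2700, 0.2400, 0.2900, 0.2000], E[r] = 1.3000, γ^t·E[r] = 0.910000, running G = 3.410000
t=2: π = [0.2540, 0.2820, 0.2950, 0.1690], E[r] = 1.0710, γ^t·E[r] = 0.524790, running G = 3.934790
t=3: π = [0.2477, 0.2903, 0.2987, 0.1633], E[r] = 1.0216, γ^t·E[r] = 0.350409, running G = 4.285199

G = 4.2852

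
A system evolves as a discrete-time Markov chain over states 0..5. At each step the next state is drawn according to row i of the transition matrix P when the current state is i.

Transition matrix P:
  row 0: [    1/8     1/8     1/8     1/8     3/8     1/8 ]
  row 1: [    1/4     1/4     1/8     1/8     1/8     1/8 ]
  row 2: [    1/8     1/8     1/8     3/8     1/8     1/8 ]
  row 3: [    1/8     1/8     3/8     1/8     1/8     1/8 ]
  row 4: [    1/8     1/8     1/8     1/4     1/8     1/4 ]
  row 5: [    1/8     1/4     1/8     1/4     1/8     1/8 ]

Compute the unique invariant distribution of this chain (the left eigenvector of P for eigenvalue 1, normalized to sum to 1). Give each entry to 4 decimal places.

π = [0.1454, 0.1636, 0.1769, 0.2075, 0.1614, 0.1452]

Balance equations π_j = Σ_i π_i·P[i][j]:
  π_0 = 1/8·π_0 + 1/4·π_1 + 1/8·π_2 + 1/8·π_3 + 1/8·π_4 + 1/8·π_5
  π_1 = 1/8·π_0 + 1/4·π_1 + 1/8·π_2 + 1/8·π_3 + 1/8·π_4 + 1/4·π_5
  π_2 = 1/8·π_0 + 1/8·π_1 + 1/8·π_2 + 3/8·π_3 + 1/8·π_4 + 1/8·π_5
  π_3 = 1/8·π_0 + 1/8·π_1 + 3/8·π_2 + 1/8·π_3 + 1/4·π_4 + 1/4·π_5
  π_4 = 3/8·π_0 + 1/8·π_1 + 1/8·π_2 + 1/8·π_3 + 1/8·π_4 + 1/8·π_5
  normalize: π_0 + π_1 + π_2 + π_3 + π_4 + π_5 = 1
Solving the linear system gives exactly π = [521/3582, 293/1791, 176/995, 413/1990, 289/1791, 260/1791].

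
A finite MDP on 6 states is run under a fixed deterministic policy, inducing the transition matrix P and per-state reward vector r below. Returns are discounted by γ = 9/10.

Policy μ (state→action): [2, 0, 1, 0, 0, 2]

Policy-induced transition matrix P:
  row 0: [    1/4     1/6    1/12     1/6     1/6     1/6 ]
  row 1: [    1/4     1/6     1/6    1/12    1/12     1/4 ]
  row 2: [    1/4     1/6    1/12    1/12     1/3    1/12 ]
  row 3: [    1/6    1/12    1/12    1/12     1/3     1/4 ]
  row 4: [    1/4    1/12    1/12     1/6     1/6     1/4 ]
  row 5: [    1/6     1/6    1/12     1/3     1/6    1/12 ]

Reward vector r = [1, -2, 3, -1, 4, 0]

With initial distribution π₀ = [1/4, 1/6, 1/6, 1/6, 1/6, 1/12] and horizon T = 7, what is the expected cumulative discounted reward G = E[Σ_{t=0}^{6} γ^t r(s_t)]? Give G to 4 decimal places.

G = 4.6045

t=0: π = [0.2500, 0.1667, 0.1667, 0.1667, 0.1667, 0.0833], E[r] = 0.9167, γ^t·E[r] = 0.916667, running G = 0.916667
t=1: π = [0.2292, 0.1389, 0.0972, 0.1389, 0.2083, 0.1875], E[r] = 0.9375, γ^t·E[r] = 0.843750, running G = 1.760417
t=2: π = [0.2228, 0.1377, 0.0949, 0.1667, 0.1944, 0.1834], E[r] = 0.8432, γ^t·E[r] = 0.682969, running G = 2.443385
t=3: π = [0.2208, 0.1366, 0.0948, 0.1640, 0.1988, 0.1850], E[r] = 0.8633, γ^t·E[r] = 0.629332, running G = 3.072717
t=4: π = [0.2209, 0.1364, 0.0947, 0.1646, 0.1984, 0.1850], E[r] = 0.8613, γ^t·E[r] = 0.565088, running G = 3.637806
t=5: π = [0.2209, 0.1364, 0.0947, 0.1645, 0.1985, 0.1850], E[r] = 0.8617, γ^t·E[r] = 0.508806, running G = 4.146611
t=6: π = [0.2209, 0.1364, 0.0947, 0.1645, 0.1985, 0.1850], E[r] = 0.8616, γ^t·E[r] = 0.457906, running G = 4.604518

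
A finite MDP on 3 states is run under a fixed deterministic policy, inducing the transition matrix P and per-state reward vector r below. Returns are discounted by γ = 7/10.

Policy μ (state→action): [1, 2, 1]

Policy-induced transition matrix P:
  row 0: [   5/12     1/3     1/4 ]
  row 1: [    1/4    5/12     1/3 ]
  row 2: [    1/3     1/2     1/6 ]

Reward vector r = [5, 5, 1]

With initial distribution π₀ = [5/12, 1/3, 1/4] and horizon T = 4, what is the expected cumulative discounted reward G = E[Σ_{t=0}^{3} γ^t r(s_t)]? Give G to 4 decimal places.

t=0: π = [0.4167, 0.3333, 0.2500], E[r] = 4.0000, γ^t·E[r] = 4.000000, running G = 4.000000
t=1: π = [0.3403, 0.4028, 0.2569], E[r] = 3.9722, γ^t·E[r] = 2.780556, running G = 6.780556
t=2: π = [0.3281, 0.4097, 0.2622], E[r] = 3.9514, γ^t·E[r] = 1.936181, running G = 8.716736
t=3: π = [0.3265, 0.4112, 0.2623], E[r] = 3.9508, γ^t·E[r] = 1.355128, running G = 10.071864

G = 10.0719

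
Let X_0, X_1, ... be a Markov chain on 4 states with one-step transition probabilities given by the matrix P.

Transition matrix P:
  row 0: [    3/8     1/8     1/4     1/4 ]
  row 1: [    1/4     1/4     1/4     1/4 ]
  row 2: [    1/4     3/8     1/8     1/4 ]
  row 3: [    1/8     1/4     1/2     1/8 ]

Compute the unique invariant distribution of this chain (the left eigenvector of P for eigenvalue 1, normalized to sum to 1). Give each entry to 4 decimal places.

Balance equations π_j = Σ_i π_i·P[i][j]:
  π_0 = 3/8·π_0 + 1/4·π_1 + 1/4·π_2 + 1/8·π_3
  π_1 = 1/8·π_0 + 1/4·π_1 + 3/8·π_2 + 1/4·π_3
  π_2 = 1/4·π_0 + 1/4·π_1 + 1/8·π_2 + 1/2·π_3
  normalize: π_0 + π_1 + π_2 + π_3 = 1
Solving the linear system gives exactly π = [16/63, 143/567, 22/81, 2/9].

π = [0.2540, 0.2522, 0.2716, 0.2222]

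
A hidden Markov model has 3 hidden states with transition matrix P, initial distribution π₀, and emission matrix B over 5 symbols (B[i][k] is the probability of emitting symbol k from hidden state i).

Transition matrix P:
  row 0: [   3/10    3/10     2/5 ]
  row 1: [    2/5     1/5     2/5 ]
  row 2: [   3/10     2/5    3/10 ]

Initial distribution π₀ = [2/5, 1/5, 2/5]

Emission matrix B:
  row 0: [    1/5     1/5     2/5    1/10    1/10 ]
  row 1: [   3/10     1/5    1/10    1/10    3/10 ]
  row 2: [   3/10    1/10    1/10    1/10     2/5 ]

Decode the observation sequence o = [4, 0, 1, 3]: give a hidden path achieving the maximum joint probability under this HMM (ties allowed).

t=0: δ = [4.000e-02, 6.000e-02, 1.600e-01]  (obs o_0=4)
t=1: δ = [9.600e-03, 1.920e-02, 1.440e-02]  ψ = [2, 2, 2]  (obs o_1=0)
t=2: δ = [1.536e-03, 1.152e-03, 7.680e-04]  ψ = [1, 2, 1]  (obs o_2=1)
t=3: δ = [4.608e-05, 4.608e-05, 6.144e-05]  ψ = [0, 0, 0]  (obs o_3=3)
backtrack: best end state = 2; path = [2, 1, 0, 2]

path = [2, 1, 0, 2]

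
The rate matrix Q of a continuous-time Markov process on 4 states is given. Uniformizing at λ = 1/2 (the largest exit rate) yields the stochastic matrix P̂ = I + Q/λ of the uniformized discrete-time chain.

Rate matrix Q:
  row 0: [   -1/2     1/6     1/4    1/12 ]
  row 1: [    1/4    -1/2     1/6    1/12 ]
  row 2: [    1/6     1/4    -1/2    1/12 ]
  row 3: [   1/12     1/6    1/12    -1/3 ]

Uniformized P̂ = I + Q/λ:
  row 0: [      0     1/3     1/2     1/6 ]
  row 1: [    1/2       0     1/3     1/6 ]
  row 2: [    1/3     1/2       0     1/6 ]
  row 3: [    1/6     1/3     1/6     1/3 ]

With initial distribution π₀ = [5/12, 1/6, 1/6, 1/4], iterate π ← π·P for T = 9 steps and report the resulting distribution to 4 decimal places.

t=0: π = [0.4167, 0.1667, 0.1667, 0.2500]
t=1: π = [0.1806, 0.3056, 0.3056, 0.2083]
t=2: π = [0.2894, 0.2824, 0.2269, 0.2014]
t=3: π = [0.2504, 0.2770, 0.2724, 0.2002]
t=4: π = [0.2627, 0.2864, 0.2509, 0.2000]
t=5: π = [0.2602, 0.2797, 0.2601, 0.2000]
t=6: π = [0.2599, 0.2835, 0.2566, 0.2000]
t=7: π = [0.2606, 0.2816, 0.2578, 0.2000]
t=8: π = [0.2601, 0.2824, 0.2575, 0.2000]
t=9: π = [0.2604, 0.2821, 0.2575, 0.2000]

π = [0.2604, 0.2821, 0.2575, 0.2000]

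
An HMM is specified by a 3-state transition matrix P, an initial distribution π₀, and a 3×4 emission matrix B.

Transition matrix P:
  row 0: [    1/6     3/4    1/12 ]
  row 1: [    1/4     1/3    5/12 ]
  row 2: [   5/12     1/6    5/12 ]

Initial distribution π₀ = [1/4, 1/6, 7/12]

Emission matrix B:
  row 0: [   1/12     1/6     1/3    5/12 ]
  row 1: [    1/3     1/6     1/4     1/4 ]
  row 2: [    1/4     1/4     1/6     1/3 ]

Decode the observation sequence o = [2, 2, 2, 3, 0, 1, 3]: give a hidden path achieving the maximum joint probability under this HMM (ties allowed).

t=0: δ = [8.333e-02, 4.167e-02, 9.722e-02]  (obs o_0=2)
t=1: δ = [1.350e-02, 1.562e-02, 6.752e-03]  ψ = [2, 0, 2]  (obs o_1=2)
t=2: δ = [1.302e-03, 2.532e-03, 1.085e-03]  ψ = [1, 0, 1]  (obs o_2=2)
t=3: δ = [2.637e-04, 2.441e-04, 3.516e-04]  ψ = [1, 0, 1]  (obs o_3=3)
t=4: δ = [1.221e-05, 6.593e-05, 3.663e-05]  ψ = [2, 0, 2]  (obs o_4=0)
t=5: δ = [2.747e-06, 3.663e-06, 6.868e-06]  ψ = [1, 1, 1]  (obs o_5=1)
t=6: δ = [1.192e-06, 5.151e-07, 9.539e-07]  ψ = [2, 0, 2]  (obs o_6=3)
backtrack: best end state = 0; path = [2, 0, 1, 0, 1, 2, 0]

path = [2, 0, 1, 0, 1, 2, 0]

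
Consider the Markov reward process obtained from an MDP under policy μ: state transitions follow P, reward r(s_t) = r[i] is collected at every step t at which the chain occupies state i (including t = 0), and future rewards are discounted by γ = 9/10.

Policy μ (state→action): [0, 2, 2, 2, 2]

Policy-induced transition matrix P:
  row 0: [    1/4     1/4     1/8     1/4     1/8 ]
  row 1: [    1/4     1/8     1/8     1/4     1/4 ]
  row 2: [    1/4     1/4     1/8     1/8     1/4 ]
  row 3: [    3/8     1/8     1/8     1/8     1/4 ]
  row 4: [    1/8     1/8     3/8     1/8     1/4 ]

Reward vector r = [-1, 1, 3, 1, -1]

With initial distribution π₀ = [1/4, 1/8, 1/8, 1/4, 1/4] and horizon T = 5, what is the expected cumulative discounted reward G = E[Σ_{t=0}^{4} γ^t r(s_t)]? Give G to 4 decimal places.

G = 1.5919

t=0: π = [0.2500, 0.1250, 0.1250, 0.2500, 0.2500], E[r] = 0.2500, γ^t·E[r] = 0.250000, running G = 0.250000
t=1: π = [0.2500, 0.1719, 0.1875, 0.1719, 0.2188], E[r] = 0.4375, γ^t·E[r] = 0.393750, running G = 0.643750
t=2: π = [0.2441, 0.1797, 0.1797, 0.1777, 0.2188], E[r] = 0.4336, γ^t·E[r] = 0.351211, running G = 0.994961
t=3: π = [0.2449, 0.1780, 0.1797, 0.1780, 0.2195], E[r] = 0.4307, γ^t·E[r] = 0.313954, running G = 1.308915
t=4: π = [0.2448, 0.1781, 0.1799, 0.1779, 0.2194], E[r] = 0.4313, γ^t·E[r] = 0.282999, running G = 1.591914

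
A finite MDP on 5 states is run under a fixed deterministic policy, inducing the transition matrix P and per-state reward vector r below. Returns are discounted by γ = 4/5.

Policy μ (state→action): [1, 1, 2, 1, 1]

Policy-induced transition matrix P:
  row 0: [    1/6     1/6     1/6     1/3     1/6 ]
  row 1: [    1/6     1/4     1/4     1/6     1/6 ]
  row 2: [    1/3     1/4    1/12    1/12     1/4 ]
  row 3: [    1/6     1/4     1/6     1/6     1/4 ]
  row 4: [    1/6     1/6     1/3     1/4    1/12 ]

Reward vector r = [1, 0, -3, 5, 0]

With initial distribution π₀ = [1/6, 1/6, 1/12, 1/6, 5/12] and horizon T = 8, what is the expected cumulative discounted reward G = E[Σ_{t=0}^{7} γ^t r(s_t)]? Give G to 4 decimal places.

G = 2.6048

t=0: π = [0.1667, 0.1667, 0.0833, 0.1667, 0.4167], E[r] = 0.7500, γ^t·E[r] = 0.750000, running G = 0.750000
t=1: π = [0.1806, 0.2014, 0.2431, 0.2222, 0.1528], E[r] = 0.5625, γ^t·E[r] = 0.450000, running G = 1.200000
t=2: π = [0.2072, 0.2222, 0.1887, 0.1892, 0.1927], E[r] = 0.5874, γ^t·E[r] = 0.375926, running G = 1.575926
t=3: π = [0.1981, 0.2167, 0.2016, 0.2015, 0.1821], E[r] = 0.6010, γ^t·E[r] = 0.307728, running G = 1.883654
t=4: π = [0.2003, 0.2183, 0.1983, 0.1981, 0.1851], E[r] = 0.5957, γ^t·E[r] = 0.244018, running G = 2.127672
t=5: π = [0.1997, 0.2179, 0.1992, 0.1989, 0.1843], E[r] = 0.5969, γ^t·E[r] = 0.195587, running G = 2.323259
t=6: π = [0.1999, 0.2180, 0.1989, 0.1987, 0.1845], E[r] = 0.5966, γ^t·E[r] = 0.156395, running G = 2.479654
t=7: π = [0.1998, 0.2180, 0.1990, 0.1988, 0.1844], E[r] = 0.5967, γ^t·E[r] = 0.125133, running G = 2.604787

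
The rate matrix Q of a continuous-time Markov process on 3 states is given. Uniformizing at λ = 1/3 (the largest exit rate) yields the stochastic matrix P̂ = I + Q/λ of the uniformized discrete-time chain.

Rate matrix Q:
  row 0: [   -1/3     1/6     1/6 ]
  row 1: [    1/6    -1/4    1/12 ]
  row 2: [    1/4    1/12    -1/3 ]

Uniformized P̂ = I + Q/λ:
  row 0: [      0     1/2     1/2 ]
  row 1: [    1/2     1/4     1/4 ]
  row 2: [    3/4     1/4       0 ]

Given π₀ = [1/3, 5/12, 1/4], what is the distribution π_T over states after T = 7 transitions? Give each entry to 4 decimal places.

π = [0.3804, 0.3444, 0.2752]

t=0: π = [0.3333, 0.4167, 0.2500]
t=1: π = [0.3958, 0.3333, 0.2708]
t=2: π = [0.3698, 0.3490, 0.2813]
t=3: π = [0.3854, 0.3424, 0.2721]
t=4: π = [0.3753, 0.3464, 0.2783]
t=5: π = [0.3819, 0.3438, 0.2743]
t=6: π = [0.3776, 0.3455, 0.2769]
t=7: π = [0.3804, 0.3444, 0.2752]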